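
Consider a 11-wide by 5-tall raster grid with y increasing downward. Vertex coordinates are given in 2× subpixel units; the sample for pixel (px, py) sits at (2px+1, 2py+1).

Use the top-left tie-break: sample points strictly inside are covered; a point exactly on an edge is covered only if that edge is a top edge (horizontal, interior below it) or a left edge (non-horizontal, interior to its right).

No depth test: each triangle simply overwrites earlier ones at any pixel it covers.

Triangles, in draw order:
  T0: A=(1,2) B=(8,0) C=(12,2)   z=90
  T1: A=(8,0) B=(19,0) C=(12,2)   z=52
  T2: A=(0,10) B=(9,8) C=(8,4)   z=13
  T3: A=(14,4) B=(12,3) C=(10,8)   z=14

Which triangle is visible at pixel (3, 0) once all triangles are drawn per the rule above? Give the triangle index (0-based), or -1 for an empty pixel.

T0:
  2·area = 22
  edge (1, 2)→(8, 0): d=(7,-2) top-left  bias=+0
  edge (8, 0)→(12, 2): d=(4,2) right/bottom  bias=-1
  edge (12, 2)→(1, 2): d=(-11,0) right/bottom  bias=-1
    (2,0)@(5, 1): e=[1,10,11] → █
    (3,0)@(7, 1): e=[5,6,11] → █
    (4,0)@(9, 1): e=[9,2,11] → █
    (5,0)@(11, 1): e=[13,-2,11] → ·
    (2,1)@(5, 3): e=[15,18,-11] → ·
    (3,1)@(7, 3): e=[19,14,-11] → ·
    (4,1)@(9, 3): e=[23,10,-11] → ·
  covered (3 px):
    · · █ █ █ · · · · · ·
    · · · · · · · · · · ·
    · · · · · · · · · · ·
    · · · · · · · · · · ·
    · · · · · · · · · · ·
T1:
  2·area = 22
  edge (8, 0)→(19, 0): d=(11,0) top-left  bias=+0
  edge (19, 0)→(12, 2): d=(-7,2) right/bottom  bias=-1
  edge (12, 2)→(8, 0): d=(-4,-2) top-left  bias=+0
    (5,0)@(11, 1): e=[11,9,2] → █
    (6,0)@(13, 1): e=[11,5,6] → █
    (7,0)@(15, 1): e=[11,1,10] → █
    (8,0)@(17, 1): e=[11,-3,14] → ·
    (5,1)@(11, 3): e=[33,-5,-6] → ·
    (6,1)@(13, 3): e=[33,-9,-2] → ·
    (7,1)@(15, 3): e=[33,-13,2] → ·
  covered (3 px):
    · · · · · █ █ █ · · ·
    · · · · · · · · · · ·
    · · · · · · · · · · ·
    · · · · · · · · · · ·
    · · · · · · · · · · ·
T2:
  2·area = 38  (B↔C swapped to make it positive)
  edge (0, 10)→(8, 4): d=(8,-6) top-left  bias=+0
  edge (8, 4)→(9, 8): d=(1,4) right/bottom  bias=-1
  edge (9, 8)→(0, 10): d=(-9,2) right/bottom  bias=-1
    (3,2)@(7, 5): e=[2,5,31] → █
    (4,2)@(9, 5): e=[14,-3,27] → ·
    (2,3)@(5, 7): e=[6,15,17] → █
    (4,3)@(9, 7): e=[30,-1,9] → ·
    (1,4)@(3, 9): e=[10,25,3] → █
    (2,4)@(5, 9): e=[22,17,-1] → ·
    (3,4)@(7, 9): e=[34,9,-5] → ·
  covered (4 px):
    · · · · · · · · · · ·
    · · · · · · · · · · ·
    · · · █ · · · · · · ·
    · · █ █ · · · · · · ·
    · █ · · · · · · · · ·
T3:
  2·area = 12  (B↔C swapped to make it positive)
  edge (14, 4)→(10, 8): d=(-4,4) right/bottom  bias=-1
  edge (10, 8)→(12, 3): d=(2,-5) top-left  bias=+0
  edge (12, 3)→(14, 4): d=(2,1) right/bottom  bias=-1
    (8,0)@(17, 1): e=[0,21,-9] → ·  [on edge]
    (7,1)@(15, 3): e=[0,15,-3] → ·  [on edge]
    (6,2)@(13, 5): e=[0,9,3] → ·  [on edge]
    (5,3)@(11, 7): e=[0,3,9] → ·  [on edge]
    (4,4)@(9, 9): e=[0,-3,15] → ·  [on edge]
  covered (0 px):
    · · · · · · · · · · ·
    · · · · · · · · · · ·
    · · · · · · · · · · ·
    · · · · · · · · · · ·
    · · · · · · · · · · ·

Z-buffer (winner per pixel, '.' = empty):
  . . 0 0 0 1 1 1 . . .
  . . . . . . . . . . .
  . . . 2 . . . . . . .
  . . 2 2 . . . . . . .
  . 2 . . . . . . . . .

Result: 0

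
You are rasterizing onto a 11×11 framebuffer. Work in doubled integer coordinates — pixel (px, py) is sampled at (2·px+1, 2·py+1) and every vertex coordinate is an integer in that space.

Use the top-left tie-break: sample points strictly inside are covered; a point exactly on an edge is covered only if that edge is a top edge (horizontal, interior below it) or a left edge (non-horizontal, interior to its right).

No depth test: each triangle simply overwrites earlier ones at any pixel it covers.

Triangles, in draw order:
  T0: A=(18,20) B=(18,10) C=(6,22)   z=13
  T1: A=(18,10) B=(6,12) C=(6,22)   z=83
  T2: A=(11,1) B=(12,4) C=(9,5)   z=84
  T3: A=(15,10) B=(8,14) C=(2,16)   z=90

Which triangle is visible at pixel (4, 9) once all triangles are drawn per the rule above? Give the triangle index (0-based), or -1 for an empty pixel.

T0:
  2·area = 120  (B↔C swapped to make it positive)
  edge (18, 20)→(6, 22): d=(-12,2) right/bottom  bias=-1
  edge (6, 22)→(18, 10): d=(12,-12) top-left  bias=+0
  edge (18, 10)→(18, 20): d=(0,10) right/bottom  bias=-1
    (10,3)@(21, 7): e=[150,0,-30] → .  [on edge]
    (9,4)@(19, 9): e=[130,0,-10] → .  [on edge]
    (8,5)@(17, 11): e=[110,0,10] → X  [on edge]
    (9,5)@(19, 11): e=[106,24,-10] → .
    (7,6)@(15, 13): e=[90,0,30] → X  [on edge]
    (9,6)@(19, 13): e=[82,48,-10] → .
    (6,7)@(13, 15): e=[70,0,50] → X  [on edge]
    (9,7)@(19, 15): e=[58,72,-10] → .
    (5,8)@(11, 17): e=[50,0,70] → X  [on edge]
    (9,8)@(19, 17): e=[34,96,-10] → .
    (4,9)@(9, 19): e=[30,0,90] → X  [on edge]
    (9,9)@(19, 19): e=[10,120,-10] → .
    (3,10)@(7, 21): e=[10,0,110] → X  [on edge]
  covered (18 px):
    . . . . . . . . . . .
    . . . . . . . . . . .
    . . . . . . . . . . .
    . . . . . . . . . . .
    . . . . . . . . . . .
    . . . . . . . . X . .
    . . . . . . . X X . .
    . . . . . . X X X . .
    . . . . . X X X X . .
    . . . . X X X X X . .
    . . . X X X . . . . .
T1:
  2·area = 120  (B↔C swapped to make it positive)
  edge (18, 10)→(6, 22): d=(-12,12) right/bottom  bias=-1
  edge (6, 22)→(6, 12): d=(0,-10) top-left  bias=+0
  edge (6, 12)→(18, 10): d=(12,-2) top-left  bias=+0
    (10,3)@(21, 7): e=[0,150,-30] → .  [on edge]
    (9,4)@(19, 9): e=[0,130,-10] → .  [on edge]
    (6,5)@(13, 11): e=[48,70,2] → X
    (7,5)@(15, 11): e=[24,90,6] → X
    (8,5)@(17, 11): e=[0,110,10] → .  [on edge]
    (3,6)@(7, 13): e=[96,10,14] → X
    (4,6)@(9, 13): e=[72,30,18] → X
    (5,6)@(11, 13): e=[48,50,22] → X
    (7,6)@(15, 13): e=[0,90,30] → .  [on edge]
    (3,7)@(7, 15): e=[72,10,38] → X
    (6,7)@(13, 15): e=[0,70,50] → .  [on edge]
    (3,8)@(7, 17): e=[48,10,62] → X
    (5,8)@(11, 17): e=[0,50,70] → .  [on edge]
    (4,9)@(9, 19): e=[0,30,90] → .  [on edge]
    (3,10)@(7, 21): e=[0,10,110] → .  [on edge]
  covered (12 px):
    . . . . . . . . . . .
    . . . . . . . . . . .
    . . . . . . . . . . .
    . . . . . . . . . . .
    . . . . . . . . . . .
    . . . . . . X X . . .
    . . . X X X X . . . .
    . . . X X X . . . . .
    . . . X X . . . . . .
    . . . X . . . . . . .
    . . . . . . . . . . .
T2:
  2·area = 10
  edge (11, 1)→(12, 4): d=(1,3) right/bottom  bias=-1
  edge (12, 4)→(9, 5): d=(-3,1) right/bottom  bias=-1
  edge (9, 5)→(11, 1): d=(2,-4) top-left  bias=+0
    (5,0)@(11, 1): e=[0,10,0] → .  [on edge]
    (10,0)@(21, 1): e=[-30,0,40] → .  [on edge]
    (5,1)@(11, 3): e=[2,4,4] → X
    (6,1)@(13, 3): e=[-4,2,12] → .
    (7,1)@(15, 3): e=[-10,0,20] → .  [on edge]
    (4,2)@(9, 5): e=[10,0,0] → .  [on edge]
    (5,2)@(11, 5): e=[4,-2,8] → .
    (1,3)@(3, 7): e=[30,0,-20] → .  [on edge]
    (6,3)@(13, 7): e=[0,-10,20] → .  [on edge]
    (3,4)@(7, 9): e=[20,-10,0] → .  [on edge]
    (2,6)@(5, 13): e=[30,-20,0] → .  [on edge]
    (7,6)@(15, 13): e=[0,-30,40] → .  [on edge]
    (1,8)@(3, 17): e=[40,-30,0] → .  [on edge]
    (8,9)@(17, 19): e=[0,-50,60] → .  [on edge]
    (0,10)@(1, 21): e=[50,-40,0] → .  [on edge]
  covered (1 px):
    . . . . . . . . . . .
    . . . . . X . . . . .
    . . . . . . . . . . .
    . . . . . . . . . . .
    . . . . . . . . . . .
    . . . . . . . . . . .
    . . . . . . . . . . .
    . . . . . . . . . . .
    . . . . . . . . . . .
    . . . . . . . . . . .
    . . . . . . . . . . .
T3:
  2·area = 10
  edge (15, 10)→(8, 14): d=(-7,4) right/bottom  bias=-1
  edge (8, 14)→(2, 16): d=(-6,2) right/bottom  bias=-1
  edge (2, 16)→(15, 10): d=(13,-6) top-left  bias=+0
    (6,5)@(13, 11): e=[1,8,1] → X
    (7,5)@(15, 11): e=[-7,4,13] → .
    (8,5)@(17, 11): e=[-15,0,25] → .  [on edge]
    (4,6)@(9, 13): e=[3,4,3] → X
    (5,6)@(11, 13): e=[-5,0,15] → .  [on edge]
    (6,6)@(13, 13): e=[-13,-4,27] → .
    (2,7)@(5, 15): e=[5,0,5] → .  [on edge]
    (4,7)@(9, 15): e=[-11,-8,29] → .
  covered (2 px):
    . . . . . . . . . . .
    . . . . . . . . . . .
    . . . . . . . . . . .
    . . . . . . . . . . .
    . . . . . . . . . . .
    . . . . . . X . . . .
    . . . . X . . . . . .
    . . . . . . . . . . .
    . . . . . . . . . . .
    . . . . . . . . . . .
    . . . . . . . . . . .

Z-buffer (winner per pixel, '.' = empty):
  . . . . . . . . . . .
  . . . . . 2 . . . . .
  . . . . . . . . . . .
  . . . . . . . . . . .
  . . . . . . . . . . .
  . . . . . . 3 1 0 . .
  . . . 1 3 1 1 0 0 . .
  . . . 1 1 1 0 0 0 . .
  . . . 1 1 0 0 0 0 . .
  . . . 1 0 0 0 0 0 . .
  . . . 0 0 0 . . . . .

Result: 0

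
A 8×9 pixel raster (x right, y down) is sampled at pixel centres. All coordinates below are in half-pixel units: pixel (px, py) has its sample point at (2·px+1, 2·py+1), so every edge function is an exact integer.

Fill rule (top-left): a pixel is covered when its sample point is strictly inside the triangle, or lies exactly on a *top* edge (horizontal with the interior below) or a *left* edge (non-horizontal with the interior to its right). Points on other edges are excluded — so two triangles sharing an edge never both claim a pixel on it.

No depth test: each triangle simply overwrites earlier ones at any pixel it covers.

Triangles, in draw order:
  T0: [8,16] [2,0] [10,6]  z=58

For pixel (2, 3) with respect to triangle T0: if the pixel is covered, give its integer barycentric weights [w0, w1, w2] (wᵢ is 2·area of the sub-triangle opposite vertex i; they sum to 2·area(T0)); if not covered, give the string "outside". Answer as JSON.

T0:
  2·area = 92
  edge (8, 16)→(2, 0): d=(-6,-16) top-left  bias=+0
  edge (2, 0)→(10, 6): d=(8,6) right/bottom  bias=-1
  edge (10, 6)→(8, 16): d=(-2,10) right/bottom  bias=-1
    (1,0)@(3, 1): e=[10,2,80] → █
    (2,0)@(5, 1): e=[42,-10,60] → ·
    (5,0)@(11, 1): e=[138,-46,0] → ·  [on edge]
    (1,1)@(3, 3): e=[-2,18,76] → ·
    (2,1)@(5, 3): e=[30,6,56] → █
    (3,1)@(7, 3): e=[62,-6,36] → ·
    (2,2)@(5, 5): e=[18,22,52] → █
    (3,2)@(7, 5): e=[50,10,32] → █
    (4,2)@(9, 5): e=[82,-2,12] → ·
    (2,3)@(5, 7): e=[6,38,48] → █
    (4,3)@(9, 7): e=[70,14,8] → █
    (5,3)@(11, 7): e=[102,2,-12] → ·
    (4,5)@(9, 11): e=[46,46,0] → ·  [on edge]
  covered (11 px):
    · █ · · · · · ·
    · · █ · · · · ·
    · · █ █ · · · ·
    · · █ █ █ · · ·
    · · · █ █ · · ·
    · · · █ · · · ·
    · · · █ · · · ·
    · · · · · · · ·
    · · · · · · · ·

Result: [38,48,6]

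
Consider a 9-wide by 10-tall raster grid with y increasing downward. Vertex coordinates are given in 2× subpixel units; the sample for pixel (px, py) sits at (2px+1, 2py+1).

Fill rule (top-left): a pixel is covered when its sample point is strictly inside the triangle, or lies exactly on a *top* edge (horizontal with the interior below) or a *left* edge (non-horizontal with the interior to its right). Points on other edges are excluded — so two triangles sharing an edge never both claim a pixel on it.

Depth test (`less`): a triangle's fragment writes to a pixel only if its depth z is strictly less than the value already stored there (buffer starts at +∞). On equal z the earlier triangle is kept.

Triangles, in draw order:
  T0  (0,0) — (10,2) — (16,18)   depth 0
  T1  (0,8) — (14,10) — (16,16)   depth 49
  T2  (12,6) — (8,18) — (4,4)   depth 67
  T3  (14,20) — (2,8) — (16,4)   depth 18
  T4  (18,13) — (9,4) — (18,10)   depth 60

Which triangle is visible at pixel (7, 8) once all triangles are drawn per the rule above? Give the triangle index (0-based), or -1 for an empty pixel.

T0:
  2·area = 148
  edge (0, 0)→(10, 2): d=(10,2) right/bottom  bias=-1
  edge (10, 2)→(16, 18): d=(6,16) right/bottom  bias=-1
  edge (16, 18)→(0, 0): d=(-16,-18) top-left  bias=+0
    (0,0)@(1, 1): e=[8,138,2] → X
    (1,0)@(3, 1): e=[4,106,38] → X
    (2,0)@(5, 1): e=[0,74,74] → .  [on edge]
    (0,1)@(1, 3): e=[28,150,-30] → .
    (1,1)@(3, 3): e=[24,118,6] → X
    (2,1)@(5, 3): e=[20,86,42] → X
    (3,1)@(7, 3): e=[16,54,78] → X
    (4,1)@(9, 3): e=[12,22,114] → X
    (5,1)@(11, 3): e=[8,-10,150] → .
    (7,1)@(15, 3): e=[0,-74,222] → .  [on edge]
    (1,2)@(3, 5): e=[44,130,-26] → .
    (2,2)@(5, 5): e=[40,98,10] → X
  covered (18 px):
    X X . . . . . . .
    . X X X X . . . .
    . . X X X X . . .
    . . . X X X . . .
    . . . . X X . . .
    . . . . . X X . .
    . . . . . . X . .
    . . . . . . . . .
    . . . . . . . . .
    . . . . . . . . .
T1:
  2·area = 80
  edge (0, 8)→(14, 10): d=(14,2) right/bottom  bias=-1
  edge (14, 10)→(16, 16): d=(2,6) right/bottom  bias=-1
  edge (16, 16)→(0, 8): d=(-16,-8) top-left  bias=+0
    (5,0)@(11, 1): e=[-120,0,200] → .  [on edge]
    (6,3)@(13, 7): e=[-40,0,120] → .  [on edge]
    (1,4)@(3, 9): e=[8,64,8] → X
    (2,4)@(5, 9): e=[4,52,24] → X
    (3,4)@(7, 9): e=[0,40,40] → .  [on edge]
    (1,5)@(3, 11): e=[36,68,-24] → .
    (2,5)@(5, 11): e=[32,56,-8] → .
    (3,5)@(7, 11): e=[28,44,8] → X
    (4,5)@(9, 11): e=[24,32,24] → X
    (5,5)@(11, 11): e=[20,20,40] → X
    (6,5)@(13, 11): e=[16,8,56] → X
    (7,5)@(15, 11): e=[12,-4,72] → .
    (7,6)@(15, 13): e=[40,0,40] → .  [on edge]
    (8,9)@(17, 19): e=[120,0,-40] → .  [on edge]
  covered (9 px):
    . . . . . . . . .
    . . . . . . . . .
    . . . . . . . . .
    . . . . . . . . .
    . X X . . . . . .
    . . . X X X X . .
    . . . . . X X . .
    . . . . . . . X .
    . . . . . . . . .
    . . . . . . . . .
T2:
  2·area = 104
  edge (12, 6)→(8, 18): d=(-4,12) right/bottom  bias=-1
  edge (8, 18)→(4, 4): d=(-4,-14) top-left  bias=+0
  edge (4, 4)→(12, 6): d=(8,2) right/bottom  bias=-1
    (6,1)@(13, 3): e=[0,130,-26] → .  [on edge]
    (2,2)@(5, 5): e=[88,10,6] → X
    (3,2)@(7, 5): e=[64,38,2] → X
    (4,2)@(9, 5): e=[40,66,-2] → .
    (2,3)@(5, 7): e=[80,2,22] → X
    (4,3)@(9, 7): e=[32,58,14] → X
    (5,3)@(11, 7): e=[8,86,10] → X
    (6,3)@(13, 7): e=[-16,114,6] → .
    (2,4)@(5, 9): e=[72,-6,38] → .
    (3,4)@(7, 9): e=[48,22,34] → X
    (5,4)@(11, 9): e=[0,78,26] → .  [on edge]
    (3,5)@(7, 11): e=[40,14,50] → X
    (4,7)@(9, 15): e=[0,26,78] → .  [on edge]
  covered (12 px):
    . . . . . . . . .
    . . . . . . . . .
    . . X X . . . . .
    . . X X X X . . .
    . . . X X . . . .
    . . . X X . . . .
    . . . X X . . . .
    . . . . . . . . .
    . . . . . . . . .
    . . . . . . . . .
T3:
  2·area = 216
  edge (14, 20)→(2, 8): d=(-12,-12) top-left  bias=+0
  edge (2, 8)→(16, 4): d=(14,-4) top-left  bias=+0
  edge (16, 4)→(14, 20): d=(-2,16) right/bottom  bias=-1
    (6,2)@(13, 5): e=[168,2,46] → X
    (7,2)@(15, 5): e=[192,10,14] → X
    (8,2)@(17, 5): e=[216,18,-18] → .
    (0,3)@(1, 7): e=[0,-18,234] → .  [on edge]
    (3,3)@(7, 7): e=[72,6,138] → X
    (4,3)@(9, 7): e=[96,14,106] → X
    (5,3)@(11, 7): e=[120,22,74] → X
    (8,3)@(17, 7): e=[192,46,-22] → .
    (1,4)@(3, 9): e=[0,18,198] → X  [on edge]
    (2,4)@(5, 9): e=[24,26,166] → X
    (8,4)@(17, 9): e=[168,74,-26] → .
    (1,5)@(3, 11): e=[-24,46,194] → .
    (2,5)@(5, 11): e=[0,54,162] → X  [on edge]
    (3,6)@(7, 13): e=[0,90,126] → X  [on edge]
    (4,7)@(9, 15): e=[0,126,90] → X  [on edge]
    (5,8)@(11, 17): e=[0,162,54] → X  [on edge]
    (6,9)@(13, 19): e=[0,198,18] → X  [on edge]
  covered (30 px):
    . . . . . . . . .
    . . . . . . . . .
    . . . . . . X X .
    . . . X X X X X .
    . X X X X X X X .
    . . X X X X X X .
    . . . X X X X . .
    . . . . X X X . .
    . . . . . X X . .
    . . . . . . X . .
T4:
  2·area = 27
  edge (18, 13)→(9, 4): d=(-9,-9) top-left  bias=+0
  edge (9, 4)→(18, 10): d=(9,6) right/bottom  bias=-1
  edge (18, 10)→(18, 13): d=(0,3) right/bottom  bias=-1
    (6,3)@(13, 7): e=[9,3,15] → X
    (7,3)@(15, 7): e=[27,-9,9] → .
    (6,4)@(13, 9): e=[-9,21,15] → .
    (7,4)@(15, 9): e=[9,9,9] → X
    (8,4)@(17, 9): e=[27,-3,3] → .
    (7,5)@(15, 11): e=[-9,27,9] → .
    (8,5)@(17, 11): e=[9,15,3] → X
    (8,6)@(17, 13): e=[-9,33,3] → .
  covered (3 px):
    . . . . . . . . .
    . . . . . . . . .
    . . . . . . . . .
    . . . . . . X . .
    . . . . . . . X .
    . . . . . . . . X
    . . . . . . . . .
    . . . . . . . . .
    . . . . . . . . .
    . . . . . . . . .

Z-buffer (winner per pixel, '.' = empty):
  0 0 . . . . . . .
  . 0 0 0 0 . . . .
  . . 0 0 0 0 3 3 .
  . . 2 0 0 0 3 3 .
  . 3 3 3 0 0 3 3 .
  . . 3 3 3 0 0 3 4
  . . . 3 3 3 0 . .
  . . . . 3 3 3 1 .
  . . . . . 3 3 . .
  . . . . . . 3 . .

Answer: -1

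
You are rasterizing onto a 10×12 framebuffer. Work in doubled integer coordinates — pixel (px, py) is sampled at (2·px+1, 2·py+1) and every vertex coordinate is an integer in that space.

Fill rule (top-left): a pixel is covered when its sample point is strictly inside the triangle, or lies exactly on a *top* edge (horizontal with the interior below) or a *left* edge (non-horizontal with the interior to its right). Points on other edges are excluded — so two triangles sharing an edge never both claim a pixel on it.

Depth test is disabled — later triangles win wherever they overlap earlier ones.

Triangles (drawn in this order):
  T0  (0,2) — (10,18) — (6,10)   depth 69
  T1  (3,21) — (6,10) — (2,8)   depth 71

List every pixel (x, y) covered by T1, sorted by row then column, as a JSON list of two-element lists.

T0:
  2·area = 16  (B↔C swapped to make it positive)
  edge (0, 2)→(6, 10): d=(6,8) right/bottom  bias=-1
  edge (6, 10)→(10, 18): d=(4,8) right/bottom  bias=-1
  edge (10, 18)→(0, 2): d=(-10,-16) top-left  bias=+0
    (2,4)@(5, 9): e=[2,4,10] → X
    (3,4)@(7, 9): e=[-14,-12,42] → .
    (2,5)@(5, 11): e=[14,12,-10] → .
    (3,6)@(7, 13): e=[10,4,2] → X
    (4,6)@(9, 13): e=[-6,-12,34] → .
    (3,7)@(7, 15): e=[22,12,-18] → .
  covered (2 px):
    . . . . . . . . . .
    . . . . . . . . . .
    . . . . . . . . . .
    . . . . . . . . . .
    . . X . . . . . . .
    . . . . . . . . . .
    . . . X . . . . . .
    . . . . . . . . . .
    . . . . . . . . . .
    . . . . . . . . . .
    . . . . . . . . . .
    . . . . . . . . . .
T1:
  2·area = 50  (B↔C swapped to make it positive)
  edge (3, 21)→(2, 8): d=(-1,-13) top-left  bias=+0
  edge (2, 8)→(6, 10): d=(4,2) right/bottom  bias=-1
  edge (6, 10)→(3, 21): d=(-3,11) right/bottom  bias=-1
    (1,4)@(3, 9): e=[12,2,36] → X
    (2,4)@(5, 9): e=[38,-2,14] → .
    (1,5)@(3, 11): e=[10,10,30] → X
    (2,5)@(5, 11): e=[36,6,8] → X
    (3,5)@(7, 11): e=[62,2,-14] → .
    (1,6)@(3, 13): e=[8,18,24] → X
    (3,6)@(7, 13): e=[60,10,-20] → .
    (1,7)@(3, 15): e=[6,26,18] → X
    (2,7)@(5, 15): e=[32,22,-4] → .
    (1,8)@(3, 17): e=[4,34,12] → X
    (2,8)@(5, 17): e=[30,30,-10] → .
    (1,9)@(3, 19): e=[2,42,6] → X
    (1,10)@(3, 21): e=[0,50,0] → .  [on edge]
  covered (8 px):
    . . . . . . . . . .
    . . . . . . . . . .
    . . . . . . . . . .
    . . . . . . . . . .
    . X . . . . . . . .
    . X X . . . . . . .
    . X X . . . . . . .
    . X . . . . . . . .
    . X . . . . . . . .
    . X . . . . . . . .
    . . . . . . . . . .
    . . . . . . . . . .

Answer: [[1,4],[1,5],[2,5],[1,6],[2,6],[1,7],[1,8],[1,9]]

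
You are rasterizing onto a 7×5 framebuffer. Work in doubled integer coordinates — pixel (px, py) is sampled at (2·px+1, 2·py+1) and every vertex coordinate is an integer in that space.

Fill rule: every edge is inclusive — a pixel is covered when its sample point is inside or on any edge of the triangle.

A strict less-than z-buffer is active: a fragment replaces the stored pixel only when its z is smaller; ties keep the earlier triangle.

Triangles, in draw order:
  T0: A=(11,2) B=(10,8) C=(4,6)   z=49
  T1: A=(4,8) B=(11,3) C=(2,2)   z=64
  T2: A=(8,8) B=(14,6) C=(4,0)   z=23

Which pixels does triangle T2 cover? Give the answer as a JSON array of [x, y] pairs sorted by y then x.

T0:
  2·area = 38
  edge (11, 2)→(10, 8): d=(-1,6) inclusive
  edge (10, 8)→(4, 6): d=(-6,-2) inclusive
  edge (4, 6)→(11, 2): d=(7,-4) inclusive
    (0,2)@(1, 5): e=[57,0,-19] → ·  [on edge]
    (3,2)@(7, 5): e=[21,12,5] → █
    (4,2)@(9, 5): e=[9,16,13] → █
    (5,2)@(11, 5): e=[-3,20,21] → ·
    (3,3)@(7, 7): e=[19,0,19] → █  [on edge]
    (5,3)@(11, 7): e=[-5,8,35] → ·
    (3,4)@(7, 9): e=[17,-12,33] → ·
    (4,4)@(9, 9): e=[5,-8,41] → ·
    (6,4)@(13, 9): e=[-19,0,57] → ·  [on edge]
  covered (4 px):
    · · · · · · ·
    · · · · · · ·
    · · · █ █ · ·
    · · · █ █ · ·
    · · · · · · ·
T1:
  2·area = 52  (B↔C swapped to make it positive)
  edge (4, 8)→(2, 2): d=(-2,-6) inclusive
  edge (2, 2)→(11, 3): d=(9,1) inclusive
  edge (11, 3)→(4, 8): d=(-7,5) inclusive
    (1,1)@(3, 3): e=[4,8,40] → █
    (2,1)@(5, 3): e=[16,6,30] → █
    (3,1)@(7, 3): e=[28,4,20] → █
    (4,1)@(9, 3): e=[40,2,10] → █
    (5,1)@(11, 3): e=[52,0,0] → █  [on edge]
    (6,1)@(13, 3): e=[64,-2,-10] → ·
    (1,2)@(3, 5): e=[0,26,26] → █  [on edge]
    (4,2)@(9, 5): e=[36,20,-4] → ·
    (5,2)@(11, 5): e=[48,18,-14] → ·
    (1,3)@(3, 7): e=[-4,44,12] → ·
    (2,3)@(5, 7): e=[8,42,2] → █
    (3,3)@(7, 7): e=[20,40,-8] → ·
  covered (9 px):
    · · · · · · ·
    · █ █ █ █ █ ·
    · █ █ █ · · ·
    · · █ · · · ·
    · · · · · · ·
T2:
  2·area = 56  (B↔C swapped to make it positive)
  edge (8, 8)→(4, 0): d=(-4,-8) inclusive
  edge (4, 0)→(14, 6): d=(10,6) inclusive
  edge (14, 6)→(8, 8): d=(-6,2) inclusive
    (2,0)@(5, 1): e=[4,4,48] → █
    (3,0)@(7, 1): e=[20,-8,44] → ·
    (2,1)@(5, 3): e=[-4,24,36] → ·
    (3,1)@(7, 3): e=[12,12,32] → █
    (4,1)@(9, 3): e=[28,0,28] → █  [on edge]
    (5,1)@(11, 3): e=[44,-12,24] → ·
    (3,2)@(7, 5): e=[4,32,20] → █
    (5,2)@(11, 5): e=[36,8,12] → █
    (6,2)@(13, 5): e=[52,-4,8] → ·
    (3,3)@(7, 7): e=[-4,52,8] → ·
    (4,3)@(9, 7): e=[12,40,4] → █
    (5,3)@(11, 7): e=[28,28,0] → █  [on edge]
    (2,4)@(5, 9): e=[-28,84,0] → ·  [on edge]
  covered (8 px):
    · · █ · · · ·
    · · · █ █ · ·
    · · · █ █ █ ·
    · · · · █ █ ·
    · · · · · · ·

Answer: [[2,0],[3,1],[4,1],[3,2],[4,2],[5,2],[4,3],[5,3]]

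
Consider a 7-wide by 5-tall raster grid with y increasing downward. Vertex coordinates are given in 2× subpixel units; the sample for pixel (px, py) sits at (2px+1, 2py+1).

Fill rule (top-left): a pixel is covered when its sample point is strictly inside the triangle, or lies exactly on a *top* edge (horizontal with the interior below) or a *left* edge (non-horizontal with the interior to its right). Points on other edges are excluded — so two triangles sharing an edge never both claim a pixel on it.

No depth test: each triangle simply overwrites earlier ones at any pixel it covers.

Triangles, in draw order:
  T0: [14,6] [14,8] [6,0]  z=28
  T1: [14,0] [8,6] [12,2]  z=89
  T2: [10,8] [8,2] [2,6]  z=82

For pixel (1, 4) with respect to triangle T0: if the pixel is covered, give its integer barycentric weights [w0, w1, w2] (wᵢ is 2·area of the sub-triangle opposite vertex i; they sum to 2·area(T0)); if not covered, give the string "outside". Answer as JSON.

T0:
  2·area = 16
  edge (14, 6)→(14, 8): d=(0,2) right/bottom  bias=-1
  edge (14, 8)→(6, 0): d=(-8,-8) top-left  bias=+0
  edge (6, 0)→(14, 6): d=(8,6) right/bottom  bias=-1
    (3,0)@(7, 1): e=[14,0,2] → X  [on edge]
    (4,0)@(9, 1): e=[10,16,-10] → .
    (3,1)@(7, 3): e=[14,-16,18] → .
    (4,1)@(9, 3): e=[10,0,6] → X  [on edge]
    (5,1)@(11, 3): e=[6,16,-6] → .
    (4,2)@(9, 5): e=[10,-16,22] → .
    (5,2)@(11, 5): e=[6,0,10] → X  [on edge]
    (6,2)@(13, 5): e=[2,16,-2] → .
    (5,3)@(11, 7): e=[6,-16,26] → .
    (6,3)@(13, 7): e=[2,0,14] → X  [on edge]
    (6,4)@(13, 9): e=[2,-16,30] → .
  covered (4 px):
    . . . X . . .
    . . . . X . .
    . . . . . X .
    . . . . . . X
    . . . . . . .
T1:
  degenerate (2·area = 0) — covers nothing
T2:
  2·area = 44  (B↔C swapped to make it positive)
  edge (10, 8)→(2, 6): d=(-8,-2) top-left  bias=+0
  edge (2, 6)→(8, 2): d=(6,-4) top-left  bias=+0
  edge (8, 2)→(10, 8): d=(2,6) right/bottom  bias=-1
    (3,1)@(7, 3): e=[34,2,8] → X
    (4,1)@(9, 3): e=[38,10,-4] → .
    (2,2)@(5, 5): e=[14,6,24] → X
    (4,2)@(9, 5): e=[22,22,0] → .  [on edge]
    (2,3)@(5, 7): e=[-2,18,28] → .
    (3,3)@(7, 7): e=[2,26,16] → X
    (4,3)@(9, 7): e=[6,34,4] → X
    (5,3)@(11, 7): e=[10,42,-8] → .
    (3,4)@(7, 9): e=[-14,38,20] → .
    (4,4)@(9, 9): e=[-10,46,8] → .
  covered (5 px):
    . . . . . . .
    . . . X . . .
    . . X X . . .
    . . . X X . .
    . . . . . . .

Answer: "outside"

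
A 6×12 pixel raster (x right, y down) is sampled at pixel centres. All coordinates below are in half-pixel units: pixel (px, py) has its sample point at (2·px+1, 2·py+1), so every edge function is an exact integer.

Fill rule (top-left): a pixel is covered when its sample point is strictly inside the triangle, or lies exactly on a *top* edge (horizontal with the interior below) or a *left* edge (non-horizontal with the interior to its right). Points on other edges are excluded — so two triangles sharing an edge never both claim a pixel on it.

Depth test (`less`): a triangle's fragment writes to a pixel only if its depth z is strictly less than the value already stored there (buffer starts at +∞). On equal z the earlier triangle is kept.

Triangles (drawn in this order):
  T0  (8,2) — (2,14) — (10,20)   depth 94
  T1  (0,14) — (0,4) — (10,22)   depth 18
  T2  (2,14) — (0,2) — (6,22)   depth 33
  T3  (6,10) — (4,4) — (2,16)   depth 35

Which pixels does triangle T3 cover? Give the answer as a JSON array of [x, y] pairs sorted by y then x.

T0:
  2·area = 132  (B↔C swapped to make it positive)
  edge (8, 2)→(10, 20): d=(2,18) right/bottom  bias=-1
  edge (10, 20)→(2, 14): d=(-8,-6) top-left  bias=+0
  edge (2, 14)→(8, 2): d=(6,-12) top-left  bias=+0
    (3,2)@(7, 5): e=[24,102,6] → #
    (4,2)@(9, 5): e=[-12,114,30] → ·
    (3,3)@(7, 7): e=[28,86,18] → #
    (4,3)@(9, 7): e=[-8,98,42] → ·
    (2,4)@(5, 9): e=[68,58,6] → #
    (4,4)@(9, 9): e=[-4,82,54] → ·
    (2,5)@(5, 11): e=[72,42,18] → #
    (4,5)@(9, 11): e=[0,66,66] → ·  [on edge]
    (1,6)@(3, 13): e=[112,14,6] → #
    (4,6)@(9, 13): e=[4,50,78] → #
    (5,6)@(11, 13): e=[-32,62,102] → ·
    (1,7)@(3, 15): e=[116,-2,18] → ·
  covered (16 px):
    · · · · · ·
    · · · · · ·
    · · · # · ·
    · · · # · ·
    · · # # · ·
    · · # # · ·
    · # # # # ·
    · · # # # ·
    · · · # # ·
    · · · · # ·
    · · · · · ·
    · · · · · ·
T1:
  2·area = 100
  edge (0, 14)→(0, 4): d=(0,-10) top-left  bias=+0
  edge (0, 4)→(10, 22): d=(10,18) right/bottom  bias=-1
  edge (10, 22)→(0, 14): d=(-10,-8) top-left  bias=+0
    (0,3)@(1, 7): e=[10,12,78] → #
    (1,3)@(3, 7): e=[30,-24,94] → ·
    (0,4)@(1, 9): e=[10,32,58] → #
    (1,4)@(3, 9): e=[30,-4,74] → ·
    (0,5)@(1, 11): e=[10,52,38] → #
    (1,5)@(3, 11): e=[30,16,54] → #
    (2,5)@(5, 11): e=[50,-20,70] → ·
    (0,6)@(1, 13): e=[10,72,18] → #
    (2,6)@(5, 13): e=[50,0,50] → ·  [on edge]
    (0,7)@(1, 15): e=[10,92,-2] → ·
    (1,7)@(3, 15): e=[30,56,14] → #
    (2,7)@(5, 15): e=[50,20,30] → #
  covered (12 px):
    · · · · · ·
    · · · · · ·
    · · · · · ·
    # · · · · ·
    # · · · · ·
    # # · · · ·
    # # · · · ·
    · # # · · ·
    · · # # · ·
    · · · # · ·
    · · · · # ·
    · · · · · ·
T2:
  2·area = 32
  edge (2, 14)→(0, 2): d=(-2,-12) top-left  bias=+0
  edge (0, 2)→(6, 22): d=(6,20) right/bottom  bias=-1
  edge (6, 22)→(2, 14): d=(-4,-8) top-left  bias=+0
    (0,3)@(1, 7): e=[2,10,20] → #
    (1,3)@(3, 7): e=[26,-30,36] → ·
    (0,4)@(1, 9): e=[-2,22,12] → ·
    (1,6)@(3, 13): e=[14,6,12] → #
    (2,6)@(5, 13): e=[38,-34,28] → ·
    (1,7)@(3, 15): e=[10,18,4] → #
    (2,7)@(5, 15): e=[34,-22,20] → ·
    (1,8)@(3, 17): e=[6,30,-4] → ·
    (2,9)@(5, 19): e=[26,2,4] → #
    (3,9)@(7, 19): e=[50,-38,20] → ·
    (2,10)@(5, 21): e=[22,14,-4] → ·
  covered (4 px):
    · · · · · ·
    · · · · · ·
    · · · · · ·
    # · · · · ·
    · · · · · ·
    · · · · · ·
    · # · · · ·
    · # · · · ·
    · · · · · ·
    · · # · · ·
    · · · · · ·
    · · · · · ·
T3:
  2·area = 36  (B↔C swapped to make it positive)
  edge (6, 10)→(2, 16): d=(-4,6) right/bottom  bias=-1
  edge (2, 16)→(4, 4): d=(2,-12) top-left  bias=+0
  edge (4, 4)→(6, 10): d=(2,6) right/bottom  bias=-1
    (1,0)@(3, 1): e=[54,-18,0] → ·  [on edge]
    (2,3)@(5, 7): e=[18,18,0] → ·  [on edge]
    (2,4)@(5, 9): e=[10,22,4] → #
    (3,4)@(7, 9): e=[-2,46,-8] → ·
    (1,5)@(3, 11): e=[14,2,20] → #
    (3,5)@(7, 11): e=[-10,50,-4] → ·
    (1,6)@(3, 13): e=[6,6,24] → #
    (2,6)@(5, 13): e=[-6,30,12] → ·
    (3,6)@(7, 13): e=[-18,54,0] → ·  [on edge]
    (1,7)@(3, 15): e=[-2,10,28] → ·
    (4,9)@(9, 19): e=[-54,90,0] → ·  [on edge]
  covered (4 px):
    · · · · · ·
    · · · · · ·
    · · · · · ·
    · · · · · ·
    · · # · · ·
    · # # · · ·
    · # · · · ·
    · · · · · ·
    · · · · · ·
    · · · · · ·
    · · · · · ·
    · · · · · ·

Answer: [[2,4],[1,5],[2,5],[1,6]]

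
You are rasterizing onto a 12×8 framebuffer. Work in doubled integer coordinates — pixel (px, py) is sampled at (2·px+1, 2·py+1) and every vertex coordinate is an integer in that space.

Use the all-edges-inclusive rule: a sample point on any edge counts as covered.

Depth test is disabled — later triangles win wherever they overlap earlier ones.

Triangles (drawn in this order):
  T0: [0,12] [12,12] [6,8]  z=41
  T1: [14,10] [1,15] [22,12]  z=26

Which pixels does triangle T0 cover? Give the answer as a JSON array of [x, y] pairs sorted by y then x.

T0:
  2·area = 48  (B↔C swapped to make it positive)
  edge (0, 12)→(6, 8): d=(6,-4) inclusive
  edge (6, 8)→(12, 12): d=(6,4) inclusive
  edge (12, 12)→(0, 12): d=(-12,0) inclusive
    (2,4)@(5, 9): e=[2,10,36] → █
    (3,4)@(7, 9): e=[10,2,36] → █
    (4,4)@(9, 9): e=[18,-6,36] → ·
    (1,5)@(3, 11): e=[6,30,12] → █
    (4,5)@(9, 11): e=[30,6,12] → █
    (5,5)@(11, 11): e=[38,-2,12] → ·
    (1,6)@(3, 13): e=[18,42,-12] → ·
    (2,6)@(5, 13): e=[26,34,-12] → ·
    (3,6)@(7, 13): e=[34,26,-12] → ·
    (4,6)@(9, 13): e=[42,18,-12] → ·
  covered (6 px):
    · · · · · · · · · · · ·
    · · · · · · · · · · · ·
    · · · · · · · · · · · ·
    · · · · · · · · · · · ·
    · · █ █ · · · · · · · ·
    · █ █ █ █ · · · · · · ·
    · · · · · · · · · · · ·
    · · · · · · · · · · · ·
T1:
  2·area = 66  (B↔C swapped to make it positive)
  edge (14, 10)→(22, 12): d=(8,2) inclusive
  edge (22, 12)→(1, 15): d=(-21,3) inclusive
  edge (1, 15)→(14, 10): d=(13,-5) inclusive
    (6,5)@(13, 11): e=[10,48,8] → █
    (7,5)@(15, 11): e=[6,42,18] → █
    (8,5)@(17, 11): e=[2,36,28] → █
    (9,5)@(19, 11): e=[-2,30,38] → ·
    (3,6)@(7, 13): e=[38,24,4] → █
    (4,6)@(9, 13): e=[34,18,14] → █
    (5,6)@(11, 13): e=[30,12,24] → █
    (7,6)@(15, 13): e=[22,0,44] → █  [on edge]
    (8,6)@(17, 13): e=[18,-6,54] → ·
    (0,7)@(1, 15): e=[66,0,0] → █  [on edge]
    (1,7)@(3, 15): e=[62,-6,10] → ·
    (3,7)@(7, 15): e=[54,-18,30] → ·
  covered (9 px):
    · · · · · · · · · · · ·
    · · · · · · · · · · · ·
    · · · · · · · · · · · ·
    · · · · · · · · · · · ·
    · · · · · · · · · · · ·
    · · · · · · █ █ █ · · ·
    · · · █ █ █ █ █ · · · ·
    █ · · · · · · · · · · ·

Final: [[2,4],[3,4],[1,5],[2,5],[3,5],[4,5]]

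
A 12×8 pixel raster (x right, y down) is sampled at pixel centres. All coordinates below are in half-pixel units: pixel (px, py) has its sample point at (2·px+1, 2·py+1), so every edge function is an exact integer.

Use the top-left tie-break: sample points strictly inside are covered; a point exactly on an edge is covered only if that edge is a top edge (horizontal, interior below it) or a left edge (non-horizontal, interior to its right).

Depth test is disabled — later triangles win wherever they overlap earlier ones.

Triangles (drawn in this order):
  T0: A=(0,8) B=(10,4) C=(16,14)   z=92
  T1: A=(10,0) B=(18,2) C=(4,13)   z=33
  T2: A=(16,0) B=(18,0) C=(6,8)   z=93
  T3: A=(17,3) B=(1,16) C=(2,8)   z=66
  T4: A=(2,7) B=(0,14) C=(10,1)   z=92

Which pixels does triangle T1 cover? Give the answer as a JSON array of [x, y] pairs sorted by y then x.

T0:
  2·area = 124
  edge (0, 8)→(10, 4): d=(10,-4) top-left  bias=+0
  edge (10, 4)→(16, 14): d=(6,10) right/bottom  bias=-1
  edge (16, 14)→(0, 8): d=(-16,-6) top-left  bias=+0
    (4,2)@(9, 5): e=[6,16,102] → █
    (5,2)@(11, 5): e=[14,-4,114] → ·
    (1,3)@(3, 7): e=[2,88,34] → █
    (2,3)@(5, 7): e=[10,68,46] → █
    (3,3)@(7, 7): e=[18,48,58] → █
    (5,3)@(11, 7): e=[34,8,82] → █
    (6,3)@(13, 7): e=[42,-12,94] → ·
    (1,4)@(3, 9): e=[22,100,2] → █
    (6,4)@(13, 9): e=[62,0,62] → ·  [on edge]
    (1,5)@(3, 11): e=[42,112,-30] → ·
    (2,5)@(5, 11): e=[50,92,-18] → ·
    (3,5)@(7, 11): e=[58,72,-6] → ·
  covered (15 px):
    · · · · · · · · · · · ·
    · · · · · · · · · · · ·
    · · · · █ · · · · · · ·
    · █ █ █ █ █ · · · · · ·
    · █ █ █ █ █ · · · · · ·
    · · · · █ █ █ · · · · ·
    · · · · · · · █ · · · ·
    · · · · · · · · · · · ·
T1:
  2·area = 116
  edge (10, 0)→(18, 2): d=(8,2) right/bottom  bias=-1
  edge (18, 2)→(4, 13): d=(-14,11) right/bottom  bias=-1
  edge (4, 13)→(10, 0): d=(6,-13) top-left  bias=+0
    (5,0)@(11, 1): e=[6,91,19] → █
    (6,0)@(13, 1): e=[2,69,45] → █
    (7,0)@(15, 1): e=[-2,47,71] → ·
    (4,1)@(9, 3): e=[26,85,5] → █
    (7,1)@(15, 3): e=[14,19,83] → █
    (8,1)@(17, 3): e=[10,-3,109] → ·
    (4,2)@(9, 5): e=[42,57,17] → █
    (7,2)@(15, 5): e=[30,-9,95] → ·
    (3,3)@(7, 7): e=[62,51,3] → █
    (6,3)@(13, 7): e=[50,-15,81] → ·
    (3,4)@(7, 9): e=[78,23,15] → █
    (5,4)@(11, 9): e=[70,-21,67] → ·
  covered (15 px):
    · · · · · █ █ · · · · ·
    · · · · █ █ █ █ · · · ·
    · · · · █ █ █ · · · · ·
    · · · █ █ █ · · · · · ·
    · · · █ █ · · · · · · ·
    · · █ · · · · · · · · ·
    · · · · · · · · · · · ·
    · · · · · · · · · · · ·
T2:
  2·area = 16
  edge (16, 0)→(18, 0): d=(2,0) top-left  bias=+0
  edge (18, 0)→(6, 8): d=(-12,8) right/bottom  bias=-1
  edge (6, 8)→(16, 0): d=(10,-8) top-left  bias=+0
    (7,0)@(15, 1): e=[2,12,2] → █
    (8,0)@(17, 1): e=[2,-4,18] → ·
    (6,1)@(13, 3): e=[6,4,6] → █
    (7,1)@(15, 3): e=[6,-12,22] → ·
    (6,2)@(13, 5): e=[10,-20,26] → ·
  covered (2 px):
    · · · · · · · █ · · · ·
    · · · · · · █ · · · · ·
    · · · · · · · · · · · ·
    · · · · · · · · · · · ·
    · · · · · · · · · · · ·
    · · · · · · · · · · · ·
    · · · · · · · · · · · ·
    · · · · · · · · · · · ·
T3:
  2·area = 115
  edge (17, 3)→(1, 16): d=(-16,13) right/bottom  bias=-1
  edge (1, 16)→(2, 8): d=(1,-8) top-left  bias=+0
  edge (2, 8)→(17, 3): d=(15,-5) top-left  bias=+0
    (11,0)@(23, 1): e=[-46,161,0] → ·  [on edge]
    (8,1)@(17, 3): e=[0,115,0] → ·  [on edge]
    (5,2)@(11, 5): e=[46,69,0] → █  [on edge]
    (6,2)@(13, 5): e=[20,85,10] → █
    (7,2)@(15, 5): e=[-6,101,20] → ·
    (2,3)@(5, 7): e=[92,23,0] → █  [on edge]
    (3,3)@(7, 7): e=[66,39,10] → █
    (4,3)@(9, 7): e=[40,55,20] → █
    (6,3)@(13, 7): e=[-12,87,40] → ·
    (1,4)@(3, 9): e=[86,9,20] → █
    (5,4)@(11, 9): e=[-18,73,60] → ·
    (1,5)@(3, 11): e=[54,11,50] → █
  covered (14 px):
    · · · · · · · · · · · ·
    · · · · · · · · · · · ·
    · · · · · █ █ · · · · ·
    · · █ █ █ █ · · · · · ·
    · █ █ █ █ · · · · · · ·
    · █ █ █ · · · · · · · ·
    · █ · · · · · · · · · ·
    · · · · · · · · · · · ·
T4:
  2·area = 44  (B↔C swapped to make it positive)
  edge (2, 7)→(10, 1): d=(8,-6) top-left  bias=+0
  edge (10, 1)→(0, 14): d=(-10,13) right/bottom  bias=-1
  edge (0, 14)→(2, 7): d=(2,-7) top-left  bias=+0
    (2,2)@(5, 5): e=[2,25,17] → █
    (3,2)@(7, 5): e=[14,-1,31] → ·
    (1,3)@(3, 7): e=[6,31,7] → █
    (3,3)@(7, 7): e=[30,-21,35] → ·
    (1,4)@(3, 9): e=[22,11,11] → █
    (2,4)@(5, 9): e=[34,-15,25] → ·
    (0,5)@(1, 11): e=[26,17,1] → █
    (1,5)@(3, 11): e=[38,-9,15] → ·
    (0,6)@(1, 13): e=[42,-3,5] → ·
  covered (5 px):
    · · · · · · · · · · · ·
    · · · · · · · · · · · ·
    · · █ · · · · · · · · ·
    · █ █ · · · · · · · · ·
    · █ · · · · · · · · · ·
    █ · · · · · · · · · · ·
    · · · · · · · · · · · ·
    · · · · · · · · · · · ·

Answer: [[5,0],[6,0],[4,1],[5,1],[6,1],[7,1],[4,2],[5,2],[6,2],[3,3],[4,3],[5,3],[3,4],[4,4],[2,5]]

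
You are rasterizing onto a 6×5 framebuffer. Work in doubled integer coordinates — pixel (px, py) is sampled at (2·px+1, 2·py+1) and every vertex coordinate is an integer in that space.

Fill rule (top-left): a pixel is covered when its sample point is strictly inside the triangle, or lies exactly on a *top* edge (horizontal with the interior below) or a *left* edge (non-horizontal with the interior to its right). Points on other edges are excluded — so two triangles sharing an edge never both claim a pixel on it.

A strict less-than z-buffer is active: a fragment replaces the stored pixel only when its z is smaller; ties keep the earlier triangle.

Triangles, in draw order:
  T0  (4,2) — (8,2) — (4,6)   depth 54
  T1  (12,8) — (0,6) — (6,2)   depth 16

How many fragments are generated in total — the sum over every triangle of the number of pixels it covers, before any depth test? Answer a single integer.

T0:
  2·area = 16
  edge (4, 2)→(8, 2): d=(4,0) top-left  bias=+0
  edge (8, 2)→(4, 6): d=(-4,4) right/bottom  bias=-1
  edge (4, 6)→(4, 2): d=(0,-4) top-left  bias=+0
    (4,0)@(9, 1): e=[-4,0,20] → ·  [on edge]
    (2,1)@(5, 3): e=[4,8,4] → #
    (3,1)@(7, 3): e=[4,0,12] → ·  [on edge]
    (2,2)@(5, 5): e=[12,0,4] → ·  [on edge]
    (1,3)@(3, 7): e=[20,0,-4] → ·  [on edge]
    (0,4)@(1, 9): e=[28,0,-12] → ·  [on edge]
  covered (1 px):
    · · · · · ·
    · · # · · ·
    · · · · · ·
    · · · · · ·
    · · · · · ·
T1:
  2·area = 60
  edge (12, 8)→(0, 6): d=(-12,-2) top-left  bias=+0
  edge (0, 6)→(6, 2): d=(6,-4) top-left  bias=+0
  edge (6, 2)→(12, 8): d=(6,6) right/bottom  bias=-1
    (2,0)@(5, 1): e=[70,-10,0] → ·  [on edge]
    (2,1)@(5, 3): e=[46,2,12] → #
    (3,1)@(7, 3): e=[50,10,0] → ·  [on edge]
    (1,2)@(3, 5): e=[18,6,36] → #
    (3,2)@(7, 5): e=[26,22,12] → #
    (4,2)@(9, 5): e=[30,30,0] → ·  [on edge]
    (1,3)@(3, 7): e=[-6,18,48] → ·
    (2,3)@(5, 7): e=[-2,26,36] → ·
    (3,3)@(7, 7): e=[2,34,24] → #
    (4,3)@(9, 7): e=[6,42,12] → #
    (5,3)@(11, 7): e=[10,50,0] → ·  [on edge]
    (3,4)@(7, 9): e=[-22,46,36] → ·
  covered (6 px):
    · · · · · ·
    · · # · · ·
    · # # # · ·
    · · · # # ·
    · · · · · ·

Result: 7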